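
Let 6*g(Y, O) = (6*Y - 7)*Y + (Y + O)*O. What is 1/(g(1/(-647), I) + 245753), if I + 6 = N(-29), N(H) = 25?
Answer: 2511654/617397615553 ≈ 4.0681e-6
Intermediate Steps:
I = 19 (I = -6 + 25 = 19)
g(Y, O) = O*(O + Y)/6 + Y*(-7 + 6*Y)/6 (g(Y, O) = ((6*Y - 7)*Y + (Y + O)*O)/6 = ((-7 + 6*Y)*Y + (O + Y)*O)/6 = (Y*(-7 + 6*Y) + O*(O + Y))/6 = (O*(O + Y) + Y*(-7 + 6*Y))/6 = O*(O + Y)/6 + Y*(-7 + 6*Y)/6)
1/(g(1/(-647), I) + 245753) = 1/(((1/(-647))² - 7/6/(-647) + (⅙)*19² + (⅙)*19/(-647)) + 245753) = 1/(((-1/647)² - 7/6*(-1/647) + (⅙)*361 + (⅙)*19*(-1/647)) + 245753) = 1/((1/418609 + 7/3882 + 361/6 - 19/3882) + 245753) = 1/(151110091/2511654 + 245753) = 1/(617397615553/2511654) = 2511654/617397615553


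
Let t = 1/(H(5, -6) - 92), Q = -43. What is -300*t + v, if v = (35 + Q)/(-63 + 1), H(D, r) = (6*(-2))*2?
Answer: 2441/899 ≈ 2.7152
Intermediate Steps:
H(D, r) = -24 (H(D, r) = -12*2 = -24)
t = -1/116 (t = 1/(-24 - 92) = 1/(-116) = -1/116 ≈ -0.0086207)
v = 4/31 (v = (35 - 43)/(-63 + 1) = -8/(-62) = -8*(-1/62) = 4/31 ≈ 0.12903)
-300*t + v = -300*(-1/116) + 4/31 = 75/29 + 4/31 = 2441/899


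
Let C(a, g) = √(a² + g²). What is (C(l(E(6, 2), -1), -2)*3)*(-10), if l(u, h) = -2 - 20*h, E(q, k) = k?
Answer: -60*√82 ≈ -543.32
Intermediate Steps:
l(u, h) = -2 - 20*h
(C(l(E(6, 2), -1), -2)*3)*(-10) = (√((-2 - 20*(-1))² + (-2)²)*3)*(-10) = (√((-2 + 20)² + 4)*3)*(-10) = (√(18² + 4)*3)*(-10) = (√(324 + 4)*3)*(-10) = (√328*3)*(-10) = ((2*√82)*3)*(-10) = (6*√82)*(-10) = -60*√82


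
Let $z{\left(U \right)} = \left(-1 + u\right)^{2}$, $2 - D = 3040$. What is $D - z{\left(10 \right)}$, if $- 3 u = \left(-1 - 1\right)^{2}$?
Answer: $- \frac{27391}{9} \approx -3043.4$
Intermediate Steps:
$u = - \frac{4}{3}$ ($u = - \frac{\left(-1 - 1\right)^{2}}{3} = - \frac{\left(-2\right)^{2}}{3} = \left(- \frac{1}{3}\right) 4 = - \frac{4}{3} \approx -1.3333$)
$D = -3038$ ($D = 2 - 3040 = -3038$)
$z{\left(U \right)} = \frac{49}{9}$ ($z{\left(U \right)} = \left(-1 - \frac{4}{3}\right)^{2} = \left(- \frac{7}{3}\right)^{2} = \frac{49}{9}$)
$D - z{\left(10 \right)} = -3038 - \frac{49}{9} = - \frac{27391}{9}$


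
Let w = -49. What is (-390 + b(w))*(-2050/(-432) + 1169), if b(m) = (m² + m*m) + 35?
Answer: 1127443463/216 ≈ 5.2196e+6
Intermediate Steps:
b(m) = 35 + 2*m² (b(m) = (m² + m²) + 35 = 2*m² + 35 = 35 + 2*m²)
(-390 + b(w))*(-2050/(-432) + 1169) = (-390 + (35 + 2*(-49)²))*(-2050/(-432) + 1169) = (-390 + (35 + 2*2401))*(-2050*(-1/432) + 1169) = (-390 + (35 + 4802))*(1025/216 + 1169) = (-390 + 4837)*(253529/216) = 4447*(253529/216) = 1127443463/216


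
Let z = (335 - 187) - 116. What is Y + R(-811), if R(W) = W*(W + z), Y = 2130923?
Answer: 2762692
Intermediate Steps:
z = 32 (z = 148 - 116 = 32)
R(W) = W*(32 + W) (R(W) = W*(W + 32) = W*(32 + W))
Y + R(-811) = 2130923 - 811*(32 - 811) = 2130923 - 811*(-779) = 2130923 + 631769 = 2762692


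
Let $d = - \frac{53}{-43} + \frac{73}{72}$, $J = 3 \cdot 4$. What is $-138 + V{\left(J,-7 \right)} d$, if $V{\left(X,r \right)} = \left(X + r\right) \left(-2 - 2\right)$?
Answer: $- \frac{141587}{774} \approx -182.93$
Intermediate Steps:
$J = 12$
$V{\left(X,r \right)} = - 4 X - 4 r$ ($V{\left(X,r \right)} = \left(X + r\right) \left(-4\right) = - 4 X - 4 r$)
$d = \frac{6955}{3096}$ ($d = \left(-53\right) \left(- \frac{1}{43}\right) + 73 \cdot \frac{1}{72} = \frac{53}{43} + \frac{73}{72} = \frac{6955}{3096} \approx 2.2464$)
$-138 + V{\left(J,-7 \right)} d = -138 + \left(\left(-4\right) 12 - -28\right) \frac{6955}{3096} = -138 + \left(-48 + 28\right) \frac{6955}{3096} = -138 - \frac{34775}{774} = - \frac{141587}{774}$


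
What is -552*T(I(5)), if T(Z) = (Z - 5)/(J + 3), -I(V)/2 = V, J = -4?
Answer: -8280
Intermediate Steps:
I(V) = -2*V
T(Z) = 5 - Z (T(Z) = (Z - 5)/(-4 + 3) = (-5 + Z)/(-1) = (-5 + Z)*(-1) = 5 - Z)
-552*T(I(5)) = -552*(5 - (-2)*5) = -552*(5 - 1*(-10)) = -552*(5 + 10) = -552*15 = -8280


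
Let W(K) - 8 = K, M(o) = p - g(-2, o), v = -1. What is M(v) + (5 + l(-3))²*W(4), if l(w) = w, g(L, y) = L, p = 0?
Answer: 50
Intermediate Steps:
M(o) = 2 (M(o) = 0 - 1*(-2) = 0 + 2 = 2)
W(K) = 8 + K
M(v) + (5 + l(-3))²*W(4) = 2 + (5 - 3)²*(8 + 4) = 2 + 2²*12 = 2 + 4*12 = 2 + 48 = 50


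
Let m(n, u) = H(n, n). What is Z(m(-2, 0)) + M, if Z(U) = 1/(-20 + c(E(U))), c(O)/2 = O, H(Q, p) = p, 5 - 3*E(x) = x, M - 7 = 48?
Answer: 2527/46 ≈ 54.935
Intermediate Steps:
M = 55 (M = 7 + 48 = 55)
E(x) = 5/3 - x/3
c(O) = 2*O
m(n, u) = n
Z(U) = 1/(-50/3 - 2*U/3) (Z(U) = 1/(-20 + 2*(5/3 - U/3)) = 1/(-20 + (10/3 - 2*U/3)) = 1/(-50/3 - 2*U/3))
Z(m(-2, 0)) + M = -3/(50 + 2*(-2)) + 55 = -3/(50 - 4) + 55 = -3/46 + 55 = 2527/46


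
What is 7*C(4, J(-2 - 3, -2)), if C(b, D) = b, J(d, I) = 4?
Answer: 28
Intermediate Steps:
7*C(4, J(-2 - 3, -2)) = 7*4 = 28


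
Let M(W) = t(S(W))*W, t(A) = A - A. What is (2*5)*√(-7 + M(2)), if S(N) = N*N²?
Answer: 10*I*√7 ≈ 26.458*I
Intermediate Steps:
S(N) = N³
t(A) = 0
M(W) = 0 (M(W) = 0*W = 0)
(2*5)*√(-7 + M(2)) = (2*5)*√(-7 + 0) = 10*√(-7) = 10*(I*√7) = 10*I*√7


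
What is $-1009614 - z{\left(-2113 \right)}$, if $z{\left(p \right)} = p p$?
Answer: $-5474383$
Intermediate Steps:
$z{\left(p \right)} = p^{2}$
$-1009614 - z{\left(-2113 \right)} = -1009614 - \left(-2113\right)^{2} = -1009614 - 4464769 = -5474383$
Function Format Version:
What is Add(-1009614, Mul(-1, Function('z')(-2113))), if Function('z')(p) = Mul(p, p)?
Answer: -5474383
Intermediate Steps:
Function('z')(p) = Pow(p, 2)
Add(-1009614, Mul(-1, Function('z')(-2113))) = Add(-1009614, Mul(-1, Pow(-2113, 2))) = Add(-1009614, Mul(-1, 4464769)) = Add(-1009614, -4464769) = -5474383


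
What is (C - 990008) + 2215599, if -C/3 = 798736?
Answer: -1170617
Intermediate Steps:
C = -2396208 (C = -3*798736 = -2396208)
(C - 990008) + 2215599 = (-2396208 - 990008) + 2215599 = -3386216 + 2215599 = -1170617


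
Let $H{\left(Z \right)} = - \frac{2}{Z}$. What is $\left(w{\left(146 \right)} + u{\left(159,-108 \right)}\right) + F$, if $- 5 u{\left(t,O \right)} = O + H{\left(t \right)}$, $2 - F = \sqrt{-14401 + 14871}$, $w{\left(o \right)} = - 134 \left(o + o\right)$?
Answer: $- \frac{31087996}{795} - \sqrt{470} \approx -39126.0$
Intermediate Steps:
$w{\left(o \right)} = - 268 o$ ($w{\left(o \right)} = - 134 \cdot 2 o = - 268 o$)
$F = 2 - \sqrt{470}$ ($F = 2 - \sqrt{-14401 + 14871} = 2 - \sqrt{470} \approx -19.679$)
$u{\left(t,O \right)} = - \frac{O}{5} + \frac{2}{5 t}$ ($u{\left(t,O \right)} = - \frac{O - \frac{2}{t}}{5} = - \frac{O}{5} + \frac{2}{5 t}$)
$\left(w{\left(146 \right)} + u{\left(159,-108 \right)}\right) + F = \left(\left(-268\right) 146 + \frac{2 - \left(-108\right) 159}{5 \cdot 159}\right) + \left(2 - \sqrt{470}\right) = \left(-39128 + \frac{1}{5} \cdot \frac{1}{159} \left(2 + 17172\right)\right) + \left(2 - \sqrt{470}\right) = \left(-39128 + \frac{1}{5} \cdot \frac{1}{159} \cdot 17174\right) + \left(2 - \sqrt{470}\right) = \left(-39128 + \frac{17174}{795}\right) + \left(2 - \sqrt{470}\right) = - \frac{31089586}{795} + \left(2 - \sqrt{470}\right) = - \frac{31087996}{795} - \sqrt{470}$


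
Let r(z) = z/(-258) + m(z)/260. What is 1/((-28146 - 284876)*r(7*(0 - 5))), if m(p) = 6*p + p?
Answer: 3354/846881021 ≈ 3.9604e-6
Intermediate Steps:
m(p) = 7*p
r(z) = 773*z/33540 (r(z) = z/(-258) + (7*z)/260 = z*(-1/258) + (7*z)*(1/260) = -z/258 + 7*z/260 = 773*z/33540)
1/((-28146 - 284876)*r(7*(0 - 5))) = 1/((-28146 - 284876)*((773*(7*(0 - 5))/33540))) = 1/((-313022)*((773*(7*(-5))/33540))) = -1/(313022*((773/33540)*(-35))) = -1/(313022*(-5411/6708)) = -1/313022*(-6708/5411) = 3354/846881021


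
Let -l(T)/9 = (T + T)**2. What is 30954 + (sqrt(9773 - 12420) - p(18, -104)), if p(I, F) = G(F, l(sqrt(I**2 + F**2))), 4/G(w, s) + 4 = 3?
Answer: 30958 + I*sqrt(2647) ≈ 30958.0 + 51.449*I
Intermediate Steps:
l(T) = -36*T**2 (l(T) = -9*(T + T)**2 = -9*4*T**2 = -36*T**2)
G(w, s) = -4 (G(w, s) = 4/(-4 + 3) = 4/(-1) = 4*(-1) = -4)
p(I, F) = -4
30954 + (sqrt(9773 - 12420) - p(18, -104)) = 30954 + (sqrt(9773 - 12420) - 1*(-4)) = 30954 + (sqrt(-2647) + 4) = 30954 + (I*sqrt(2647) + 4) = 30954 + (4 + I*sqrt(2647)) = 30958 + I*sqrt(2647)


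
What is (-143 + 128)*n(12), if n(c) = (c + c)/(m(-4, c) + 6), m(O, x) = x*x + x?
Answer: -20/9 ≈ -2.2222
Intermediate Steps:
m(O, x) = x + x² (m(O, x) = x² + x = x + x²)
n(c) = 2*c/(6 + c*(1 + c)) (n(c) = (c + c)/(c*(1 + c) + 6) = (2*c)/(6 + c*(1 + c)) = 2*c/(6 + c*(1 + c)))
(-143 + 128)*n(12) = (-143 + 128)*(2*12/(6 + 12*(1 + 12))) = -30*12/(6 + 12*13) = -30*12/(6 + 156) = -30*12/162 = -15*4/27 = -20/9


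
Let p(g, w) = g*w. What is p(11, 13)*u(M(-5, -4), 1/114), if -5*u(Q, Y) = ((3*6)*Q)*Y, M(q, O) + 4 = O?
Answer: 3432/95 ≈ 36.126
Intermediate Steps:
M(q, O) = -4 + O
u(Q, Y) = -18*Q*Y/5 (u(Q, Y) = -(3*6)*Q*Y/5 = -18*Q*Y/5)
p(11, 13)*u(M(-5, -4), 1/114) = (11*13)*(-18/5*(-4 - 4)/114) = 143*(-18/5*(-8)*1/114) = 143*(24/95) = 3432/95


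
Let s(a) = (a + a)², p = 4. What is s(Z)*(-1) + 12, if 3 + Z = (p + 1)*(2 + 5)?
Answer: -4084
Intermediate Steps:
Z = 32 (Z = -3 + (4 + 1)*(2 + 5) = -3 + 5*7 = -3 + 35 = 32)
s(a) = 4*a² (s(a) = (2*a)² = 4*a²)
s(Z)*(-1) + 12 = (4*32²)*(-1) + 12 = (4*1024)*(-1) + 12 = 4096*(-1) + 12 = -4096 + 12 = -4084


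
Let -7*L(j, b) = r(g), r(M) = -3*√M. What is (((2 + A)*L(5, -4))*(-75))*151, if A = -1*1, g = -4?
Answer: -67950*I/7 ≈ -9707.1*I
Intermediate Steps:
L(j, b) = 6*I/7 (L(j, b) = -(-3)*√(-4)/7 = -(-3)*2*I/7 = -(-6)*I/7 = 6*I/7)
A = -1
(((2 + A)*L(5, -4))*(-75))*151 = (((2 - 1)*(6*I/7))*(-75))*151 = ((1*(6*I/7))*(-75))*151 = ((6*I/7)*(-75))*151 = -450*I/7*151 = -67950*I/7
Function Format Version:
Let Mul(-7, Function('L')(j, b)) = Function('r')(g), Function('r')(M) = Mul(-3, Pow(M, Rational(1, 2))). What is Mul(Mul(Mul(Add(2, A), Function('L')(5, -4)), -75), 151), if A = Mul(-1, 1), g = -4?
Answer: Mul(Rational(-67950, 7), I) ≈ Mul(-9707.1, I)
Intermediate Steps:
Function('L')(j, b) = Mul(Rational(6, 7), I) (Function('L')(j, b) = Mul(Rational(-1, 7), Mul(-3, Pow(-4, Rational(1, 2)))) = Mul(Rational(-1, 7), Mul(-3, Mul(2, I))) = Mul(Rational(-1, 7), Mul(-6, I)) = Mul(Rational(6, 7), I))
A = -1
Mul(Mul(Mul(Add(2, A), Function('L')(5, -4)), -75), 151) = Mul(Mul(Mul(Add(2, -1), Mul(Rational(6, 7), I)), -75), 151) = Mul(Mul(Mul(1, Mul(Rational(6, 7), I)), -75), 151) = Mul(Mul(Mul(Rational(6, 7), I), -75), 151) = Mul(Mul(Rational(-450, 7), I), 151) = Mul(Rational(-67950, 7), I)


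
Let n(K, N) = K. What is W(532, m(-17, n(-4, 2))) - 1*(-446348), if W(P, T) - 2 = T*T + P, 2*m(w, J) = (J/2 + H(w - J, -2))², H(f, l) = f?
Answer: 1838153/4 ≈ 4.5954e+5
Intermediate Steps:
m(w, J) = (w - J/2)²/2 (m(w, J) = (J/2 + (w - J))²/2 = (w - J/2)²/2)
W(P, T) = 2 + P + T² (W(P, T) = 2 + (T*T + P) = 2 + (T² + P) = 2 + (P + T²) = 2 + P + T²)
W(532, m(-17, n(-4, 2))) - 1*(-446348) = (2 + 532 + ((-1*(-4) + 2*(-17))²/8)²) - 1*(-446348) = (2 + 532 + ((4 - 34)²/8)²) + 446348 = (2 + 532 + ((⅛)*(-30)²)²) + 446348 = (2 + 532 + ((⅛)*900)²) + 446348 = (2 + 532 + (225/2)²) + 446348 = (2 + 532 + 50625/4) + 446348 = 52761/4 + 446348 = 1838153/4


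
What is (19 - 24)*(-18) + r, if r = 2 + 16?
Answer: 108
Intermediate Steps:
r = 18
(19 - 24)*(-18) + r = (19 - 24)*(-18) + 18 = -5*(-18) + 18 = 90 + 18 = 108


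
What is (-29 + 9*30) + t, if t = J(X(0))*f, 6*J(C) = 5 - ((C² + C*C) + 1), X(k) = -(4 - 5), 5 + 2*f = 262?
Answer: 1703/6 ≈ 283.83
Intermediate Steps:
f = 257/2 (f = -5/2 + (½)*262 = -5/2 + 131 = 257/2 ≈ 128.50)
X(k) = 1 (X(k) = -1*(-1) = 1)
J(C) = ⅔ - C²/3 (J(C) = (5 - ((C² + C*C) + 1))/6 = (5 - ((C² + C²) + 1))/6 = (5 - (2*C² + 1))/6 = (5 - (1 + 2*C²))/6 = (5 + (-1 - 2*C²))/6 = (4 - 2*C²)/6 = ⅔ - C²/3)
t = 257/6 (t = (⅔ - ⅓*1²)*(257/2) = (⅔ - ⅓*1)*(257/2) = (⅔ - ⅓)*(257/2) = (⅓)*(257/2) = 257/6 ≈ 42.833)
(-29 + 9*30) + t = (-29 + 9*30) + 257/6 = (-29 + 270) + 257/6 = 241 + 257/6 = 1703/6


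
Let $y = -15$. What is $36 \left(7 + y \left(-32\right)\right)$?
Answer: $17532$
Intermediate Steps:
$36 \left(7 + y \left(-32\right)\right) = 36 \left(7 - -480\right) = 36 \left(7 + 480\right) = 36 \cdot 487 = 17532$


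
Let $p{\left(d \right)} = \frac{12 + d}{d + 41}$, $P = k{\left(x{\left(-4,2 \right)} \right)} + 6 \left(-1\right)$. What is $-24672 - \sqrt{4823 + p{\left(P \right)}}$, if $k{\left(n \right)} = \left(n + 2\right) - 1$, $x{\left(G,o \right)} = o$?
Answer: $-24672 - \frac{\sqrt{6964754}}{38} \approx -24741.0$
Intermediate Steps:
$k{\left(n \right)} = 1 + n$ ($k{\left(n \right)} = \left(2 + n\right) - 1 = 1 + n$)
$P = -3$ ($P = \left(1 + 2\right) + 6 \left(-1\right) = 3 - 6 = -3$)
$p{\left(d \right)} = \frac{12 + d}{41 + d}$
$-24672 - \sqrt{4823 + p{\left(P \right)}} = -24672 - \sqrt{4823 + \frac{12 - 3}{41 - 3}} = -24672 - \sqrt{4823 + \frac{1}{38} \cdot 9} = -24672 - \sqrt{4823 + \frac{9}{38}} = -24672 - \sqrt{\frac{183283}{38}} = -24672 - \frac{\sqrt{6964754}}{38}$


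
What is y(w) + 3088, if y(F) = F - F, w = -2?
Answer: 3088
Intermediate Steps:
y(F) = 0
y(w) + 3088 = 0 + 3088 = 3088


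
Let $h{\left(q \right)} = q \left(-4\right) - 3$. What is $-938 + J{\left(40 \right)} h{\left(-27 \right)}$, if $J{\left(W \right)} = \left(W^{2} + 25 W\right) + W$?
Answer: $276262$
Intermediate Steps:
$J{\left(W \right)} = W^{2} + 26 W$
$h{\left(q \right)} = -3 - 4 q$ ($h{\left(q \right)} = - 4 q - 3 = -3 - 4 q$)
$-938 + J{\left(40 \right)} h{\left(-27 \right)} = -938 + 40 \left(26 + 40\right) \left(-3 - -108\right) = -938 + 40 \cdot 66 \left(-3 + 108\right) = -938 + 2640 \cdot 105 = -938 + 277200 = 276262$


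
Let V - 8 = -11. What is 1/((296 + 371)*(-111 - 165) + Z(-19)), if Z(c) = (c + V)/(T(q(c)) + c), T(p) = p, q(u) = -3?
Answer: -1/184091 ≈ -5.4321e-6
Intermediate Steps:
V = -3 (V = 8 - 11 = -3)
Z(c) = 1 (Z(c) = (c - 3)/(-3 + c) = (-3 + c)/(-3 + c) = 1)
1/((296 + 371)*(-111 - 165) + Z(-19)) = 1/((296 + 371)*(-111 - 165) + 1) = 1/(667*(-276) + 1) = 1/(-184092 + 1) = 1/(-184091) = -1/184091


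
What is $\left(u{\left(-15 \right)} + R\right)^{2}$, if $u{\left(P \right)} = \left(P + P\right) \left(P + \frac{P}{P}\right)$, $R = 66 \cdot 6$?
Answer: $665856$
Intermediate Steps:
$R = 396$
$u{\left(P \right)} = 2 P \left(1 + P\right)$ ($u{\left(P \right)} = 2 P \left(P + 1\right) = 2 P \left(1 + P\right)$)
$\left(u{\left(-15 \right)} + R\right)^{2} = \left(2 \left(-15\right) \left(1 - 15\right) + 396\right)^{2} = \left(2 \left(-15\right) \left(-14\right) + 396\right)^{2} = \left(420 + 396\right)^{2} = 816^{2} = 665856$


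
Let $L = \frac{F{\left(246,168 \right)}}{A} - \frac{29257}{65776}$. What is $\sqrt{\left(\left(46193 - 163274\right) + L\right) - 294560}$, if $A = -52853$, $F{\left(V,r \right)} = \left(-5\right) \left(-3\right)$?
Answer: $\frac{i \sqrt{310937653767283650407247}}{869114732} \approx 641.59 i$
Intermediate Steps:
$F{\left(V,r \right)} = 15$
$L = - \frac{1547306861}{3476458928}$ ($L = \frac{15}{-52853} - \frac{29257}{65776} = 15 \left(- \frac{1}{52853}\right) - \frac{29257}{65776} = - \frac{15}{52853} - \frac{29257}{65776} = - \frac{1547306861}{3476458928} \approx -0.44508$)
$\sqrt{\left(\left(46193 - 163274\right) + L\right) - 294560} = \sqrt{\left(\left(46193 - 163274\right) - \frac{1547306861}{3476458928}\right) - 294560} = \sqrt{\left(-117081 - \frac{1547306861}{3476458928}\right) - 294560} = \sqrt{- \frac{407028835056029}{3476458928} - 294560} = \sqrt{- \frac{1431054576887709}{3476458928}} = \frac{i \sqrt{310937653767283650407247}}{869114732}$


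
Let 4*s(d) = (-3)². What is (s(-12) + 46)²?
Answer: 37249/16 ≈ 2328.1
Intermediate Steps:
s(d) = 9/4 (s(d) = (¼)*(-3)² = (¼)*9 = 9/4)
(s(-12) + 46)² = (9/4 + 46)² = (193/4)² = 37249/16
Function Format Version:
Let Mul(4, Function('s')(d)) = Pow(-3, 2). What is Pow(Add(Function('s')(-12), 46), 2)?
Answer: Rational(37249, 16) ≈ 2328.1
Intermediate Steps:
Function('s')(d) = Rational(9, 4) (Function('s')(d) = Mul(Rational(1, 4), Pow(-3, 2)) = Mul(Rational(1, 4), 9) = Rational(9, 4))
Pow(Add(Function('s')(-12), 46), 2) = Pow(Add(Rational(9, 4), 46), 2) = Pow(Rational(193, 4), 2) = Rational(37249, 16)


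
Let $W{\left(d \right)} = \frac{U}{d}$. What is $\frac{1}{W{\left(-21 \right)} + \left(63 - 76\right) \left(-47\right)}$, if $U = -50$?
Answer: $\frac{21}{12881} \approx 0.0016303$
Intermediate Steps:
$W{\left(d \right)} = - \frac{50}{d}$
$\frac{1}{W{\left(-21 \right)} + \left(63 - 76\right) \left(-47\right)} = \frac{1}{- \frac{50}{-21} + \left(63 - 76\right) \left(-47\right)} = \frac{1}{\left(-50\right) \left(- \frac{1}{21}\right) - -611} = \frac{1}{\frac{50}{21} + 611} = \frac{1}{\frac{12881}{21}} = \frac{21}{12881}$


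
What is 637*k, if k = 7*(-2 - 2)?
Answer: -17836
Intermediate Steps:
k = -28 (k = 7*(-4) = -28)
637*k = 637*(-28) = -17836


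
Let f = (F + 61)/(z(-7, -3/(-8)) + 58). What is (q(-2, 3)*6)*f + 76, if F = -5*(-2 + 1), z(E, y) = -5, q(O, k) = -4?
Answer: 2444/53 ≈ 46.113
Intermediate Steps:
F = 5 (F = -5*(-1) = 5)
f = 66/53 (f = (5 + 61)/(-5 + 58) = 66/53 ≈ 1.2453)
(q(-2, 3)*6)*f + 76 = -4*6*(66/53) + 76 = -24*66/53 + 76 = -1584/53 + 76 = 2444/53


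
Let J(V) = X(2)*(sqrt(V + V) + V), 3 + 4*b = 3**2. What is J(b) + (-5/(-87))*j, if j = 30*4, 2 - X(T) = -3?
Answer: 835/58 + 5*sqrt(3) ≈ 23.057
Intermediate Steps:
X(T) = 5 (X(T) = 2 - 1*(-3) = 2 + 3 = 5)
j = 120
b = 3/2 (b = -3/4 + (1/4)*3**2 = -3/4 + (1/4)*9 = -3/4 + 9/4 = 3/2 ≈ 1.5000)
J(V) = 5*V + 5*sqrt(2)*sqrt(V) (J(V) = 5*(sqrt(V + V) + V) = 5*(sqrt(2*V) + V) = 5*(sqrt(2)*sqrt(V) + V) = 5*(V + sqrt(2)*sqrt(V)) = 5*V + 5*sqrt(2)*sqrt(V))
J(b) + (-5/(-87))*j = (5*(3/2) + 5*sqrt(2)*sqrt(3/2)) - 5/(-87)*120 = (15/2 + 5*sqrt(2)*(sqrt(6)/2)) - 5*(-1/87)*120 = (15/2 + 5*sqrt(3)) + (5/87)*120 = (15/2 + 5*sqrt(3)) + 200/29 = 835/58 + 5*sqrt(3)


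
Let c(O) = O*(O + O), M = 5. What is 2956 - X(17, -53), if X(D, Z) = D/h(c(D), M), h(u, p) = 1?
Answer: 2939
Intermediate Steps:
c(O) = 2*O² (c(O) = O*(2*O) = 2*O²)
X(D, Z) = D (X(D, Z) = D/1 = D*1 = D)
2956 - X(17, -53) = 2956 - 1*17 = 2956 - 17 = 2939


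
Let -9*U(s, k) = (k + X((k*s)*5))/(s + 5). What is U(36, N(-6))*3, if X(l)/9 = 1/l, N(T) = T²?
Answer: -25921/88560 ≈ -0.29269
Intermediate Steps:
X(l) = 9/l (X(l) = 9*(1/l) = 9/l)
U(s, k) = -(k + 9/(5*k*s))/(9*(5 + s)) (U(s, k) = -(k + 9/(((k*s)*5)))/(9*(s + 5)) = -(k + 9/((5*k*s)))/(9*(5 + s)) = -(k + 9*(1/(5*k*s)))/(9*(5 + s)) = -(k + 9/(5*k*s))/(9*(5 + s)))
U(36, N(-6))*3 = ((1/45)*(-9 - 5*36*((-6)²)²)/((-6)²*36*(5 + 36)))*3 = ((1/45)*(1/36)*(-9 - 5*36*36²)/(36*41))*3 = ((1/45)*(1/36)*(1/36)*(1/41)*(-9 - 5*36*1296))*3 = ((1/45)*(1/36)*(1/36)*(1/41)*(-9 - 233280))*3 = ((1/45)*(1/36)*(1/36)*(1/41)*(-233289))*3 = -25921/265680*3 = -25921/88560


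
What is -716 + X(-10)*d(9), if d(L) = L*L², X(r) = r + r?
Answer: -15296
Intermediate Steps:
X(r) = 2*r
d(L) = L³
-716 + X(-10)*d(9) = -716 + (2*(-10))*9³ = -716 - 20*729 = -716 - 14580 = -15296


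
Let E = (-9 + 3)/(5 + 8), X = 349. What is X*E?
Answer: -2094/13 ≈ -161.08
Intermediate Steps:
E = -6/13 ≈ -0.46154
X*E = 349*(-6/13) = -2094/13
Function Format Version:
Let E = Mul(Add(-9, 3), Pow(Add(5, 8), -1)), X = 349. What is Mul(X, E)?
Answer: Rational(-2094, 13) ≈ -161.08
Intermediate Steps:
E = Rational(-6, 13) (E = Mul(-6, Pow(13, -1)) = Mul(-6, Rational(1, 13)) = Rational(-6, 13) ≈ -0.46154)
Mul(X, E) = Mul(349, Rational(-6, 13)) = Rational(-2094, 13)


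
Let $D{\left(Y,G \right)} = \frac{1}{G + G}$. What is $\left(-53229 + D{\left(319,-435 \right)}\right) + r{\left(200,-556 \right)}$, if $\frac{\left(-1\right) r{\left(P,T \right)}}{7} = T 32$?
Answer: $\frac{62044049}{870} \approx 71315.0$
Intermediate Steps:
$r{\left(P,T \right)} = - 224 T$ ($r{\left(P,T \right)} = - 7 T 32 = - 7 \cdot 32 T = - 224 T$)
$D{\left(Y,G \right)} = \frac{1}{2 G}$
$\left(-53229 + D{\left(319,-435 \right)}\right) + r{\left(200,-556 \right)} = \left(-53229 + \frac{1}{2 \left(-435\right)}\right) - -124544 = \left(-53229 + \frac{1}{2} \left(- \frac{1}{435}\right)\right) + 124544 = \left(-53229 - \frac{1}{870}\right) + 124544 = - \frac{46309231}{870} + 124544 = \frac{62044049}{870}$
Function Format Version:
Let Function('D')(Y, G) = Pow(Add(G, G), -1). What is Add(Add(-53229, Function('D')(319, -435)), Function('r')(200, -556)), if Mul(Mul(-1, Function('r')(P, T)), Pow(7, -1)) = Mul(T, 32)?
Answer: Rational(62044049, 870) ≈ 71315.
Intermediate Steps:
Function('r')(P, T) = Mul(-224, T) (Function('r')(P, T) = Mul(-7, Mul(T, 32)) = Mul(-7, Mul(32, T)) = Mul(-224, T))
Function('D')(Y, G) = Mul(Rational(1, 2), Pow(G, -1)) (Function('D')(Y, G) = Pow(Mul(2, G), -1) = Mul(Rational(1, 2), Pow(G, -1)))
Add(Add(-53229, Function('D')(319, -435)), Function('r')(200, -556)) = Add(Add(-53229, Mul(Rational(1, 2), Pow(-435, -1))), Mul(-224, -556)) = Add(Add(-53229, Mul(Rational(1, 2), Rational(-1, 435))), 124544) = Add(Add(-53229, Rational(-1, 870)), 124544) = Add(Rational(-46309231, 870), 124544) = Rational(62044049, 870)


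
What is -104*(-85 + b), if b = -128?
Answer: 22152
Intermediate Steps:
-104*(-85 + b) = -104*(-85 - 128) = -104*(-213) = 22152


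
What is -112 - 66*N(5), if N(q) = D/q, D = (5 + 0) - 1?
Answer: -824/5 ≈ -164.80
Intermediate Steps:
D = 4 (D = 5 - 1 = 4)
N(q) = 4/q
-112 - 66*N(5) = -112 - 264/5 = -824/5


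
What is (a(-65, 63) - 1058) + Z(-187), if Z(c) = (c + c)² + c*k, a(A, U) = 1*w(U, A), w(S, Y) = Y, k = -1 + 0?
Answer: 138940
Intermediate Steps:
k = -1
a(A, U) = A (a(A, U) = 1*A = A)
Z(c) = -c + 4*c² (Z(c) = (c + c)² + c*(-1) = (2*c)² - c = 4*c² - c = -c + 4*c²)
(a(-65, 63) - 1058) + Z(-187) = (-65 - 1058) - 187*(-1 + 4*(-187)) = -1123 - 187*(-1 - 748) = -1123 - 187*(-749) = -1123 + 140063 = 138940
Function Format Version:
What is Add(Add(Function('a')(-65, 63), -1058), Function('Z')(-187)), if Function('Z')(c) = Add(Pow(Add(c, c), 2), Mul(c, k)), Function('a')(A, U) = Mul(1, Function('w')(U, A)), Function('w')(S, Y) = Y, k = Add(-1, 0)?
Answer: 138940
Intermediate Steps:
k = -1
Function('a')(A, U) = A (Function('a')(A, U) = Mul(1, A) = A)
Function('Z')(c) = Add(Mul(-1, c), Mul(4, Pow(c, 2))) (Function('Z')(c) = Add(Pow(Add(c, c), 2), Mul(c, -1)) = Add(Pow(Mul(2, c), 2), Mul(-1, c)) = Add(Mul(4, Pow(c, 2)), Mul(-1, c)) = Add(Mul(-1, c), Mul(4, Pow(c, 2))))
Add(Add(Function('a')(-65, 63), -1058), Function('Z')(-187)) = Add(Add(-65, -1058), Mul(-187, Add(-1, Mul(4, -187)))) = Add(-1123, Mul(-187, Add(-1, -748))) = Add(-1123, Mul(-187, -749)) = Add(-1123, 140063) = 138940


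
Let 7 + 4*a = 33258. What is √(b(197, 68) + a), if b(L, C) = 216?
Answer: √34115/2 ≈ 92.351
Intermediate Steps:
a = 33251/4 (a = -7/4 + (¼)*33258 = -7/4 + 16629/2 = 33251/4 ≈ 8312.8)
√(b(197, 68) + a) = √(216 + 33251/4) = √(34115/4) = √34115/2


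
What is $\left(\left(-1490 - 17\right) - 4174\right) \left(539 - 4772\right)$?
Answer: $24047673$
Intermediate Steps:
$\left(\left(-1490 - 17\right) - 4174\right) \left(539 - 4772\right) = \left(\left(-1490 - 17\right) - 4174\right) \left(-4233\right) = \left(-1507 - 4174\right) \left(-4233\right) = \left(-5681\right) \left(-4233\right) = 24047673$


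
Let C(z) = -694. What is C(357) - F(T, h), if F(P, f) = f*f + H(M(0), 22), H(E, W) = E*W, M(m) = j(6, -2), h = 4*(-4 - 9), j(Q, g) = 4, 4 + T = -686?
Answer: -3486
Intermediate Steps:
T = -690 (T = -4 - 686 = -690)
h = -52 (h = 4*(-13) = -52)
M(m) = 4
F(P, f) = 88 + f² (F(P, f) = f*f + 4*22 = f² + 88 = 88 + f²)
C(357) - F(T, h) = -694 - (88 + (-52)²) = -694 - (88 + 2704) = -694 - 1*2792 = -694 - 2792 = -3486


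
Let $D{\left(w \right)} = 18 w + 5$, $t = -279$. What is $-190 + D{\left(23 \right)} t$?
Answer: $-117091$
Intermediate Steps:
$D{\left(w \right)} = 5 + 18 w$
$-190 + D{\left(23 \right)} t = -190 + \left(5 + 18 \cdot 23\right) \left(-279\right) = -190 + \left(5 + 414\right) \left(-279\right) = -190 + 419 \left(-279\right) = -190 - 116901 = -117091$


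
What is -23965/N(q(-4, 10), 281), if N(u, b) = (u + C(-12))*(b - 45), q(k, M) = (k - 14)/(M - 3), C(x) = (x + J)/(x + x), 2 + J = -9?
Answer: 1006530/15989 ≈ 62.951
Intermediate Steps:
J = -11 (J = -2 - 9 = -11)
C(x) = (-11 + x)/(2*x) (C(x) = (x - 11)/(x + x) = (-11 + x)/((2*x)) = (-11 + x)*(1/(2*x)) = (-11 + x)/(2*x))
q(k, M) = (-14 + k)/(-3 + M)
N(u, b) = (-45 + b)*(23/24 + u) (N(u, b) = (u + (½)*(-11 - 12)/(-12))*(b - 45) = (u + (½)*(-1/12)*(-23))*(-45 + b) = (u + 23/24)*(-45 + b) = (23/24 + u)*(-45 + b) = (-45 + b)*(23/24 + u))
-23965/N(q(-4, 10), 281) = -23965/(-345/8 - 45*(-14 - 4)/(-3 + 10) + (23/24)*281 + 281*((-14 - 4)/(-3 + 10))) = -23965/(-345/8 - 45*(-18)/7 + 6463/24 + 281*(-18/7)) = -23965/(-345/8 - 45*(-18)/7 + 6463/24 + 281*((⅐)*(-18))) = -23965/(-345/8 - 45*(-18/7) + 6463/24 + 281*(-18/7)) = -23965/(-345/8 + 810/7 + 6463/24 - 5058/7) = -23965/(-15989/42) = -23965*(-42/15989) = 1006530/15989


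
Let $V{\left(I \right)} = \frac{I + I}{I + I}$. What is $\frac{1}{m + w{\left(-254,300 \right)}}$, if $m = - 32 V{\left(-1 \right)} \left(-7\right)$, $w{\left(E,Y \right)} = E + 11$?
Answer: $- \frac{1}{19} \approx -0.052632$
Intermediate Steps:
$w{\left(E,Y \right)} = 11 + E$
$V{\left(I \right)} = 1$ ($V{\left(I \right)} = \frac{2 I}{2 I} = 2 I \frac{1}{2 I} = 1$)
$m = 224$ ($m = \left(-32\right) 1 \left(-7\right) = \left(-32\right) \left(-7\right) = 224$)
$\frac{1}{m + w{\left(-254,300 \right)}} = \frac{1}{224 + \left(11 - 254\right)} = \frac{1}{224 - 243} = \frac{1}{-19} = - \frac{1}{19}$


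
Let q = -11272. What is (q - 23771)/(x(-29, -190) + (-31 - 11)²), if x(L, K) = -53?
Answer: -35043/1711 ≈ -20.481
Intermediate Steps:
(q - 23771)/(x(-29, -190) + (-31 - 11)²) = (-11272 - 23771)/(-53 + (-31 - 11)²) = -35043/(-53 + (-42)²) = -35043/(-53 + 1764) = -35043/1711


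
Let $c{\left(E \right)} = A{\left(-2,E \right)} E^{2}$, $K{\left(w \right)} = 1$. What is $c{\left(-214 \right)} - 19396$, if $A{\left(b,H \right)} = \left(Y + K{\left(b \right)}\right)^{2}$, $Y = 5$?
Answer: $1629260$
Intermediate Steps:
$A{\left(b,H \right)} = 36$ ($A{\left(b,H \right)} = \left(5 + 1\right)^{2} = 6^{2} = 36$)
$c{\left(E \right)} = 36 E^{2}$
$c{\left(-214 \right)} - 19396 = 36 \left(-214\right)^{2} - 19396 = 36 \cdot 45796 - 19396 = 1648656 - 19396 = 1629260$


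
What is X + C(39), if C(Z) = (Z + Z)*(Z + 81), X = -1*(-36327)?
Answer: 45687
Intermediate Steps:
X = 36327
C(Z) = 2*Z*(81 + Z) (C(Z) = (2*Z)*(81 + Z) = 2*Z*(81 + Z))
X + C(39) = 36327 + 2*39*(81 + 39) = 36327 + 2*39*120 = 36327 + 9360 = 45687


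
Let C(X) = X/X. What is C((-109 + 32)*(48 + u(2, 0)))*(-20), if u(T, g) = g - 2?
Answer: -20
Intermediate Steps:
u(T, g) = -2 + g
C(X) = 1
C((-109 + 32)*(48 + u(2, 0)))*(-20) = 1*(-20) = -20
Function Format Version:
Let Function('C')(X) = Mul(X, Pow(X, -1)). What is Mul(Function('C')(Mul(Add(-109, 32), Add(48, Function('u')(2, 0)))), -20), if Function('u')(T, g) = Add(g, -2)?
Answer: -20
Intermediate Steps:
Function('u')(T, g) = Add(-2, g)
Function('C')(X) = 1
Mul(Function('C')(Mul(Add(-109, 32), Add(48, Function('u')(2, 0)))), -20) = Mul(1, -20) = -20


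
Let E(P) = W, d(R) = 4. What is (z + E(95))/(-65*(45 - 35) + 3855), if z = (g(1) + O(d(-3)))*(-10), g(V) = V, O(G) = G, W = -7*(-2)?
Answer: -36/3205 ≈ -0.011232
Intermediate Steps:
W = 14
z = -50 (z = (1 + 4)*(-10) = 5*(-10) = -50)
E(P) = 14
(z + E(95))/(-65*(45 - 35) + 3855) = (-50 + 14)/(-65*(45 - 35) + 3855) = -36/(-65*10 + 3855) = -36/(-650 + 3855) = -36/3205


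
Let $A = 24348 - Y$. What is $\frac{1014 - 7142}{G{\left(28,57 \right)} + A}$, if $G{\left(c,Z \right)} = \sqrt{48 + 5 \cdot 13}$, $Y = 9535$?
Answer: $- \frac{11346758}{27428107} + \frac{766 \sqrt{113}}{27428107} \approx -0.41339$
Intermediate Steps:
$G{\left(c,Z \right)} = \sqrt{113}$ ($G{\left(c,Z \right)} = \sqrt{48 + 65} = \sqrt{113}$)
$A = 14813$ ($A = 24348 - 9535 = 14813$)
$\frac{1014 - 7142}{G{\left(28,57 \right)} + A} = \frac{1014 - 7142}{\sqrt{113} + 14813} = - \frac{6128}{14813 + \sqrt{113}}$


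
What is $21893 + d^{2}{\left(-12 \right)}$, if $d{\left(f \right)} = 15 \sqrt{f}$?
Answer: $19193$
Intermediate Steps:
$21893 + d^{2}{\left(-12 \right)} = 21893 + \left(15 \sqrt{-12}\right)^{2} = 21893 + \left(15 \cdot 2 i \sqrt{3}\right)^{2} = 21893 + \left(30 i \sqrt{3}\right)^{2} = 21893 - 2700 = 19193$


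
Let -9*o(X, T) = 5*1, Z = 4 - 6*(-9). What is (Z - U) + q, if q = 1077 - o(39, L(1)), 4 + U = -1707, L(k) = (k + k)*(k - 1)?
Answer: 25619/9 ≈ 2846.6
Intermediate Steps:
Z = 58 (Z = 4 + 54 = 58)
L(k) = 2*k*(-1 + k) (L(k) = (2*k)*(-1 + k) = 2*k*(-1 + k))
o(X, T) = -5/9
U = -1711 (U = -4 - 1707 = -1711)
q = 9698/9 (q = 1077 - 1*(-5/9) = 1077 + 5/9 = 9698/9 ≈ 1077.6)
(Z - U) + q = (58 - 1*(-1711)) + 9698/9 = (58 + 1711) + 9698/9 = 1769 + 9698/9 = 25619/9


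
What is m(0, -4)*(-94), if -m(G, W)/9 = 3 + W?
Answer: -846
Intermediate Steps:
m(G, W) = -27 - 9*W (m(G, W) = -9*(3 + W) = -27 - 9*W)
m(0, -4)*(-94) = (-27 - 9*(-4))*(-94) = (-27 + 36)*(-94) = 9*(-94) = -846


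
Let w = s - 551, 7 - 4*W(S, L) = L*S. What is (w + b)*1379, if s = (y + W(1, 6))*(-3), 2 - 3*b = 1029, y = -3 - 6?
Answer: -14348495/12 ≈ -1.1957e+6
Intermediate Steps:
y = -9
b = -1027/3 (b = ⅔ - ⅓*1029 = ⅔ - 343 = -1027/3 ≈ -342.33)
W(S, L) = 7/4 - L*S/4
s = 105/4 (s = (-9 + (7/4 - ¼*6*1))*(-3) = (-9 + (7/4 - 3/2))*(-3) = (-9 + ¼)*(-3) = -35/4*(-3) = 105/4 ≈ 26.250)
w = -2099/4 (w = 105/4 - 551 = -2099/4 ≈ -524.75)
(w + b)*1379 = (-2099/4 - 1027/3)*1379 = -10405/12*1379 = -14348495/12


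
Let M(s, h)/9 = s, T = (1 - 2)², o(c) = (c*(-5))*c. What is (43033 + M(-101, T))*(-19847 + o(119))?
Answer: -3818624848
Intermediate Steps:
o(c) = -5*c² (o(c) = (-5*c)*c = -5*c²)
T = 1 (T = (-1)² = 1)
M(s, h) = 9*s
(43033 + M(-101, T))*(-19847 + o(119)) = (43033 + 9*(-101))*(-19847 - 5*119²) = (43033 - 909)*(-19847 - 5*14161) = 42124*(-19847 - 70805) = 42124*(-90652) = -3818624848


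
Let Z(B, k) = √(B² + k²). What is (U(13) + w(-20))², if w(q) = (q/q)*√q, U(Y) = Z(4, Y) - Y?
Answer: (-13 + √185 + 2*I*√5)² ≈ -19.638 + 5.3797*I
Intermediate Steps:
U(Y) = √(16 + Y²) - Y (U(Y) = √(4² + Y²) - Y = √(16 + Y²) - Y)
w(q) = √q (w(q) = 1*√q = √q)
(U(13) + w(-20))² = ((√(16 + 13²) - 1*13) + √(-20))² = ((√(16 + 169) - 13) + 2*I*√5)² = ((√185 - 13) + 2*I*√5)² = ((-13 + √185) + 2*I*√5)² = (-13 + √185 + 2*I*√5)²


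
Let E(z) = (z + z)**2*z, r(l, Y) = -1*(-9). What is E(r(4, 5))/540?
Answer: 27/5 ≈ 5.4000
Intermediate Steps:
r(l, Y) = 9
E(z) = 4*z**3 (E(z) = (2*z)**2*z = (4*z**2)*z = 4*z**3)
E(r(4, 5))/540 = (4*9**3)/540 = (4*729)*(1/540) = 2916*(1/540) = 27/5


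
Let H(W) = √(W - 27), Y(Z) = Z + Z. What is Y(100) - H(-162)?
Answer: 200 - 3*I*√21 ≈ 200.0 - 13.748*I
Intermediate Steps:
Y(Z) = 2*Z
H(W) = √(-27 + W)
Y(100) - H(-162) = 2*100 - √(-27 - 162) = 200 - √(-189) = 200 - 3*I*√21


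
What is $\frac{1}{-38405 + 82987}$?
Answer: $\frac{1}{44582} \approx 2.2431 \cdot 10^{-5}$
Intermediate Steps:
$\frac{1}{-38405 + 82987} = \frac{1}{44582}$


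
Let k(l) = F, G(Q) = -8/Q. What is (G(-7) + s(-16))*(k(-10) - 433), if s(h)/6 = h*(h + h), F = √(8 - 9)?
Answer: -9314696/7 + 21512*I/7 ≈ -1.3307e+6 + 3073.1*I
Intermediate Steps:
F = I (F = √(-1) = I ≈ 1.0*I)
k(l) = I
s(h) = 12*h² (s(h) = 6*(h*(h + h)) = 6*(h*(2*h)) = 6*(2*h²) = 12*h²)
(G(-7) + s(-16))*(k(-10) - 433) = (-8/(-7) + 12*(-16)²)*(I - 433) = (-8*(-⅐) + 12*256)*(-433 + I) = (8/7 + 3072)*(-433 + I) = 21512*(-433 + I)/7 = -9314696/7 + 21512*I/7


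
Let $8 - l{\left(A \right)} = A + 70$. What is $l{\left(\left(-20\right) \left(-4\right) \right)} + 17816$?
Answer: $17674$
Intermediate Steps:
$l{\left(A \right)} = -62 - A$ ($l{\left(A \right)} = 8 - \left(A + 70\right) = 8 - \left(70 + A\right) = -62 - A$)
$l{\left(\left(-20\right) \left(-4\right) \right)} + 17816 = \left(-62 - \left(-20\right) \left(-4\right)\right) + 17816 = \left(-62 - 80\right) + 17816 = -142 + 17816 = 17674$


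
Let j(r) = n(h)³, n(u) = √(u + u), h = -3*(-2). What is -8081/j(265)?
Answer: -8081*√3/72 ≈ -194.40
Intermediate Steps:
h = 6
n(u) = √2*√u (n(u) = √(2*u) = √2*√u)
j(r) = 24*√3 (j(r) = (√2*√6)³ = (2*√3)³ = 24*√3)
-8081/j(265) = -8081*√3/72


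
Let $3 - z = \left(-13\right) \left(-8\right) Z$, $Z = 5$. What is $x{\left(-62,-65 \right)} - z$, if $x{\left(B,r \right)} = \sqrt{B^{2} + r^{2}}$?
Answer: $517 + \sqrt{8069} \approx 606.83$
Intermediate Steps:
$z = -517$ ($z = 3 - \left(-13\right) \left(-8\right) 5 = 3 - 104 \cdot 5 = 3 - 520 = -517$)
$x{\left(-62,-65 \right)} - z = \sqrt{\left(-62\right)^{2} + \left(-65\right)^{2}} - -517 = \sqrt{3844 + 4225} + 517 = \sqrt{8069} + 517 = 517 + \sqrt{8069}$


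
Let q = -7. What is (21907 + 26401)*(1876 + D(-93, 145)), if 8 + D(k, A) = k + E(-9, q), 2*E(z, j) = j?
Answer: 85577622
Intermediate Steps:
E(z, j) = j/2
D(k, A) = -23/2 + k (D(k, A) = -8 + (k + (1/2)*(-7)) = -8 + (k - 7/2) = -8 + (-7/2 + k) = -23/2 + k)
(21907 + 26401)*(1876 + D(-93, 145)) = (21907 + 26401)*(1876 + (-23/2 - 93)) = 48308*(1876 - 209/2) = 48308*(3543/2) = 85577622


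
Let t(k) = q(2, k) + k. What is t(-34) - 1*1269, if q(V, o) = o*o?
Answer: -147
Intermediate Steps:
q(V, o) = o²
t(k) = k + k² (t(k) = k² + k = k + k²)
t(-34) - 1*1269 = -34*(1 - 34) - 1*1269 = -34*(-33) - 1269 = 1122 - 1269 = -147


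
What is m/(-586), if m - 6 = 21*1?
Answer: -27/586 ≈ -0.046075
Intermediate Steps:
m = 27 (m = 6 + 21*1 = 6 + 21 = 27)
m/(-586) = 27/(-586) = -1/586*27 = -27/586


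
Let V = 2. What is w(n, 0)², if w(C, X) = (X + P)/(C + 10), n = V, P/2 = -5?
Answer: 25/36 ≈ 0.69444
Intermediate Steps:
P = -10 (P = 2*(-5) = -10)
n = 2
w(C, X) = (-10 + X)/(10 + C) (w(C, X) = (X - 10)/(C + 10) = (-10 + X)/(10 + C))
w(n, 0)² = ((-10 + 0)/(10 + 2))² = (-10/12)² = ((1/12)*(-10))² = (-⅚)² = 25/36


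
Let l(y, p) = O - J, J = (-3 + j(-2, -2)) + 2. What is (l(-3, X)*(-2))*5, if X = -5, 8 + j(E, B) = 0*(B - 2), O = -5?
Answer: -40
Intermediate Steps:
j(E, B) = -8 (j(E, B) = -8 + 0*(B - 2) = -8 + 0*(-2 + B) = -8 + 0 = -8)
J = -9 (J = (-3 - 8) + 2 = -11 + 2 = -9)
l(y, p) = 4 (l(y, p) = -5 - 1*(-9) = -5 + 9 = 4)
(l(-3, X)*(-2))*5 = (4*(-2))*5 = -8*5 = -40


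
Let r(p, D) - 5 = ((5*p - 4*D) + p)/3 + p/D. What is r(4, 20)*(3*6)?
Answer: -1212/5 ≈ -242.40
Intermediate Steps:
r(p, D) = 5 + 2*p - 4*D/3 + p/D (r(p, D) = 5 + (((5*p - 4*D) + p)/3 + p/D) = 5 + (((-4*D + 5*p) + p)*(1/3) + p/D) = 5 + ((-4*D + 6*p)*(1/3) + p/D) = 5 + ((2*p - 4*D/3) + p/D) = 5 + (2*p - 4*D/3 + p/D) = 5 + 2*p - 4*D/3 + p/D)
r(4, 20)*(3*6) = (5 + 2*4 - 4/3*20 + 4/20)*(3*6) = (5 + 8 - 80/3 + 4*(1/20))*18 = (5 + 8 - 80/3 + 1/5)*18 = -202/15*18 = -1212/5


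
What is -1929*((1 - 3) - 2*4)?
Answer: 19290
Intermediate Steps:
-1929*((1 - 3) - 2*4) = -1929*(-2 - 8) = -1929*(-10) = 19290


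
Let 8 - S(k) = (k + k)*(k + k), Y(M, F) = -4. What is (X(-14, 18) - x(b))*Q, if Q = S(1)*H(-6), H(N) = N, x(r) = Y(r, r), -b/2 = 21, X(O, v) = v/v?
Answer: -120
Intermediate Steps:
X(O, v) = 1
b = -42 (b = -2*21 = -42)
x(r) = -4
S(k) = 8 - 4*k² (S(k) = 8 - (k + k)*(k + k) = 8 - 2*k*2*k = 8 - 4*k²)
Q = -24 (Q = (8 - 4*1²)*(-6) = (8 - 4*1)*(-6) = (8 - 4)*(-6) = 4*(-6) = -24)
(X(-14, 18) - x(b))*Q = (1 - 1*(-4))*(-24) = (1 + 4)*(-24) = 5*(-24) = -120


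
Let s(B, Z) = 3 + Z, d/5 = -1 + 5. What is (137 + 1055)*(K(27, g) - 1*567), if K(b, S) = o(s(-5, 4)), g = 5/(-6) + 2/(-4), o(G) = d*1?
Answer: -652024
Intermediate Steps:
d = 20 (d = 5*(-1 + 5) = 5*4 = 20)
o(G) = 20 (o(G) = 20*1 = 20)
g = -4/3 (g = 5*(-⅙) + 2*(-¼) = -⅚ - ½ = -4/3 ≈ -1.3333)
K(b, S) = 20
(137 + 1055)*(K(27, g) - 1*567) = (137 + 1055)*(20 - 1*567) = 1192*(20 - 567) = 1192*(-547) = -652024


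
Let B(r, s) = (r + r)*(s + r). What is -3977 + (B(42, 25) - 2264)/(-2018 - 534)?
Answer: -87523/22 ≈ -3978.3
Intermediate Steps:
B(r, s) = 2*r*(r + s) (B(r, s) = (2*r)*(r + s) = 2*r*(r + s))
-3977 + (B(42, 25) - 2264)/(-2018 - 534) = -3977 + (2*42*(42 + 25) - 2264)/(-2018 - 534) = -3977 + (2*42*67 - 2264)/(-2552) = -3977 + (5628 - 2264)*(-1/2552) = -3977 + 3364*(-1/2552) = -3977 - 29/22 = -87523/22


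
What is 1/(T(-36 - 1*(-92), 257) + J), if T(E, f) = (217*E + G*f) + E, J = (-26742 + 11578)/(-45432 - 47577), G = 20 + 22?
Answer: 93009/2139408182 ≈ 4.3474e-5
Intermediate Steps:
G = 42
J = 15164/93009 (J = -15164/(-93009) = -15164*(-1/93009) = 15164/93009 ≈ 0.16304)
T(E, f) = 42*f + 218*E (T(E, f) = (217*E + 42*f) + E = (42*f + 217*E) + E = 42*f + 218*E)
1/(T(-36 - 1*(-92), 257) + J) = 1/((42*257 + 218*(-36 - 1*(-92))) + 15164/93009) = 1/((10794 + 218*(-36 + 92)) + 15164/93009) = 1/((10794 + 218*56) + 15164/93009) = 1/((10794 + 12208) + 15164/93009) = 1/(23002 + 15164/93009) = 1/(2139408182/93009) = 93009/2139408182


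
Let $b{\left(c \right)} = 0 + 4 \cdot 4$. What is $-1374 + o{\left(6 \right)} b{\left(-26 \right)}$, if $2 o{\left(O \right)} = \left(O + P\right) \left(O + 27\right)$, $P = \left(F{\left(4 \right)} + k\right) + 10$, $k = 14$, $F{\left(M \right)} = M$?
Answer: $7602$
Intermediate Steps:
$P = 28$ ($P = \left(4 + 14\right) + 10 = 18 + 10 = 28$)
$b{\left(c \right)} = 16$ ($b{\left(c \right)} = 0 + 16 = 16$)
$o{\left(O \right)} = \frac{\left(27 + O\right) \left(28 + O\right)}{2}$ ($o{\left(O \right)} = \frac{\left(O + 28\right) \left(O + 27\right)}{2} = \frac{\left(28 + O\right) \left(27 + O\right)}{2} = \frac{\left(27 + O\right) \left(28 + O\right)}{2}$)
$-1374 + o{\left(6 \right)} b{\left(-26 \right)} = -1374 + \left(378 + \frac{6^{2}}{2} + \frac{55}{2} \cdot 6\right) 16 = -1374 + \left(378 + \frac{1}{2} \cdot 36 + 165\right) 16 = -1374 + \left(378 + 18 + 165\right) 16 = -1374 + 561 \cdot 16 = -1374 + 8976 = 7602$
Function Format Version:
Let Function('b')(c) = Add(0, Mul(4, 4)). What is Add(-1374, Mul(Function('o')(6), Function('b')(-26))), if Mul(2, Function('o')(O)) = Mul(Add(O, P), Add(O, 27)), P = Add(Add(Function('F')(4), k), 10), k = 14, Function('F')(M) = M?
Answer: 7602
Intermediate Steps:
P = 28 (P = Add(Add(4, 14), 10) = Add(18, 10) = 28)
Function('b')(c) = 16 (Function('b')(c) = Add(0, 16) = 16)
Function('o')(O) = Mul(Rational(1, 2), Add(27, O), Add(28, O)) (Function('o')(O) = Mul(Rational(1, 2), Mul(Add(O, 28), Add(O, 27))) = Mul(Rational(1, 2), Mul(Add(28, O), Add(27, O))) = Mul(Rational(1, 2), Mul(Add(27, O), Add(28, O))) = Mul(Rational(1, 2), Add(27, O), Add(28, O)))
Add(-1374, Mul(Function('o')(6), Function('b')(-26))) = Add(-1374, Mul(Add(378, Mul(Rational(1, 2), Pow(6, 2)), Mul(Rational(55, 2), 6)), 16)) = Add(-1374, Mul(Add(378, Mul(Rational(1, 2), 36), 165), 16)) = Add(-1374, Mul(Add(378, 18, 165), 16)) = Add(-1374, Mul(561, 16)) = Add(-1374, 8976) = 7602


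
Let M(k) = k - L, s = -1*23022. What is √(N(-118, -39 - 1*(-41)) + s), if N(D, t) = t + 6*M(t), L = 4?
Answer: 2*I*√5758 ≈ 151.76*I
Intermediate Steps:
s = -23022
M(k) = -4 + k (M(k) = k - 1*4 = k - 4 = -4 + k)
N(D, t) = -24 + 7*t (N(D, t) = t + 6*(-4 + t) = t + (-24 + 6*t) = -24 + 7*t)
√(N(-118, -39 - 1*(-41)) + s) = √((-24 + 7*(-39 - 1*(-41))) - 23022) = √((-24 + 7*(-39 + 41)) - 23022) = √((-24 + 7*2) - 23022) = √((-24 + 14) - 23022) = √(-10 - 23022) = √(-23032) = 2*I*√5758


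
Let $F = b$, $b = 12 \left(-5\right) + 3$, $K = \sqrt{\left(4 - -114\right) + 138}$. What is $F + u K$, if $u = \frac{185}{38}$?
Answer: $\frac{397}{19} \approx 20.895$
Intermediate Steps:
$u = \frac{185}{38}$ ($u = 185 \cdot \frac{1}{38} = \frac{185}{38} \approx 4.8684$)
$K = 16$ ($K = \sqrt{\left(4 + 114\right) + 138} = \sqrt{118 + 138} = \sqrt{256} = 16$)
$b = -57$ ($b = -60 + 3 = -57$)
$F = -57$
$F + u K = -57 + \frac{185}{38} \cdot 16 = -57 + \frac{1480}{19} = \frac{397}{19}$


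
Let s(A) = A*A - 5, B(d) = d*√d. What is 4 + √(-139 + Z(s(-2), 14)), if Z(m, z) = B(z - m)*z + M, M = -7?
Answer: 4 + √(-146 + 210*√15) ≈ 29.833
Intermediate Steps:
B(d) = d^(3/2)
s(A) = -5 + A² (s(A) = A² - 5 = -5 + A²)
Z(m, z) = -7 + z*(z - m)^(3/2) (Z(m, z) = (z - m)^(3/2)*z - 7 = z*(z - m)^(3/2) - 7 = -7 + z*(z - m)^(3/2))
4 + √(-139 + Z(s(-2), 14)) = 4 + √(-139 + (-7 + 14*(14 - (-5 + (-2)²))^(3/2))) = 4 + √(-139 + (-7 + 14*(14 - (-5 + 4))^(3/2))) = 4 + √(-139 + (-7 + 14*(14 - 1*(-1))^(3/2))) = 4 + √(-139 + (-7 + 14*(14 + 1)^(3/2))) = 4 + √(-139 + (-7 + 14*15^(3/2))) = 4 + √(-139 + (-7 + 14*(15*√15))) = 4 + √(-139 + (-7 + 210*√15)) = 4 + √(-146 + 210*√15)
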